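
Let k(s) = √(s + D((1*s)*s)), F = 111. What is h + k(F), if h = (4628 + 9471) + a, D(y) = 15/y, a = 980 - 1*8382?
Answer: 6697 + √1367646/111 ≈ 6707.5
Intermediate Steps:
a = -7402 (a = 980 - 8382 = -7402)
k(s) = √(s + 15/s²) (k(s) = √(s + 15/(((1*s)*s))) = √(s + 15/((s*s))) = √(s + 15/(s²)) = √(s + 15/s²))
h = 6697 (h = (4628 + 9471) - 7402 = 14099 - 7402 = 6697)
h + k(F) = 6697 + √(111 + 15/111²) = 6697 + √(111 + 15*(1/12321)) = 6697 + √(111 + 5/4107) = 6697 + √(455882/4107) = 6697 + √1367646/111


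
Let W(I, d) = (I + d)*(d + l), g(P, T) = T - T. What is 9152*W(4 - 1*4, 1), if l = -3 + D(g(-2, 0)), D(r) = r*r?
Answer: -18304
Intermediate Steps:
g(P, T) = 0
D(r) = r²
l = -3 (l = -3 + 0² = -3 + 0 = -3)
W(I, d) = (-3 + d)*(I + d) (W(I, d) = (I + d)*(d - 3) = (I + d)*(-3 + d) = (-3 + d)*(I + d))
9152*W(4 - 1*4, 1) = 9152*(1² - 3*(4 - 1*4) - 3*1 + (4 - 1*4)*1) = 9152*(1 - 3*(4 - 4) - 3 + (4 - 4)*1) = 9152*(1 - 3*0 - 3 + 0*1) = 9152*(1 + 0 - 3 + 0) = 9152*(-2) = -18304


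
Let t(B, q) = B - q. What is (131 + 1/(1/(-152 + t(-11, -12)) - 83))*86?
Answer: 70597529/6267 ≈ 11265.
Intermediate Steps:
(131 + 1/(1/(-152 + t(-11, -12)) - 83))*86 = (131 + 1/(1/(-152 + (-11 - 1*(-12))) - 83))*86 = (131 + 1/(1/(-152 + (-11 + 12)) - 83))*86 = (131 + 1/(1/(-152 + 1) - 83))*86 = (131 + 1/(1/(-151) - 83))*86 = (131 + 1/(-1/151 - 83))*86 = (131 + 1/(-12534/151))*86 = (131 - 151/12534)*86 = (1641803/12534)*86 = 70597529/6267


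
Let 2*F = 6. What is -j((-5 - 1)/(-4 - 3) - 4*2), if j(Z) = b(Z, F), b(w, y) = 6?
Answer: -6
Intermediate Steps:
F = 3 (F = (½)*6 = 3)
j(Z) = 6
-j((-5 - 1)/(-4 - 3) - 4*2) = -1*6 = -6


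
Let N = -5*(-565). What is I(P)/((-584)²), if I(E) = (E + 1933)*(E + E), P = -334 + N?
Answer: 1377523/21316 ≈ 64.624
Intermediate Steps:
N = 2825
P = 2491 (P = -334 + 2825 = 2491)
I(E) = 2*E*(1933 + E) (I(E) = (1933 + E)*(2*E) = 2*E*(1933 + E))
I(P)/((-584)²) = (2*2491*(1933 + 2491))/((-584)²) = (2*2491*4424)/341056 = 22040368*(1/341056) = 1377523/21316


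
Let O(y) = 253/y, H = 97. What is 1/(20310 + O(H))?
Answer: 97/1970323 ≈ 4.9231e-5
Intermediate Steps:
1/(20310 + O(H)) = 1/(20310 + 253/97) = 1/(1970323/97) = 97/1970323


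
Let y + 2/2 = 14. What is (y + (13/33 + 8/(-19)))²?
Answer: 66161956/393129 ≈ 168.30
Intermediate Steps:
y = 13 (y = -1 + 14 = 13)
(y + (13/33 + 8/(-19)))² = (13 + (13/33 + 8/(-19)))² = (13 + (13*(1/33) + 8*(-1/19)))² = (13 + (13/33 - 8/19))² = (13 - 17/627)² = (8134/627)² = 66161956/393129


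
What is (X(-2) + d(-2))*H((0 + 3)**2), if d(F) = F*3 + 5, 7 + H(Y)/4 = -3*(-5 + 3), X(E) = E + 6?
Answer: -12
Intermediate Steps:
X(E) = 6 + E
H(Y) = -4 (H(Y) = -28 + 4*(-3*(-5 + 3)) = -28 + 4*(-3*(-2)) = -28 + 4*6 = -28 + 24 = -4)
d(F) = 5 + 3*F (d(F) = 3*F + 5 = 5 + 3*F)
(X(-2) + d(-2))*H((0 + 3)**2) = ((6 - 2) + (5 + 3*(-2)))*(-4) = (4 + (5 - 6))*(-4) = (4 - 1)*(-4) = 3*(-4) = -12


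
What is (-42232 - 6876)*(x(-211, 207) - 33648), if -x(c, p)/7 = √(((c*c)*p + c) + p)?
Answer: 1652385984 + 343756*√9215843 ≈ 2.6959e+9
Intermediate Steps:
x(c, p) = -7*√(c + p + p*c²) (x(c, p) = -7*√(((c*c)*p + c) + p) = -7*√((c²*p + c) + p) = -7*√((p*c² + c) + p) = -7*√((c + p*c²) + p) = -7*√(c + p + p*c²))
(-42232 - 6876)*(x(-211, 207) - 33648) = (-42232 - 6876)*(-7*√(-211 + 207 + 207*(-211)²) - 33648) = -49108*(-7*√(-211 + 207 + 207*44521) - 33648) = -49108*(-7*√(-211 + 207 + 9215847) - 33648) = -49108*(-7*√9215843 - 33648) = -49108*(-33648 - 7*√9215843) = 1652385984 + 343756*√9215843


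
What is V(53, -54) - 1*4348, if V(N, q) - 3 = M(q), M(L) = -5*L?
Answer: -4075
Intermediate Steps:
V(N, q) = 3 - 5*q
V(53, -54) - 1*4348 = (3 - 5*(-54)) - 1*4348 = (3 + 270) - 4348 = 273 - 4348 = -4075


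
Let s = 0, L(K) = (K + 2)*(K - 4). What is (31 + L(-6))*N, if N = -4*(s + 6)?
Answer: -1704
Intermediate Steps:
L(K) = (-4 + K)*(2 + K) (L(K) = (2 + K)*(-4 + K) = (-4 + K)*(2 + K))
N = -24 (N = -4*(0 + 6) = -4*6 = -24)
(31 + L(-6))*N = (31 + (-8 + (-6)² - 2*(-6)))*(-24) = (31 + (-8 + 36 + 12))*(-24) = (31 + 40)*(-24) = 71*(-24) = -1704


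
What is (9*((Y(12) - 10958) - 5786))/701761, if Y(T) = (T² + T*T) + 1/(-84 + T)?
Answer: -1184833/5614088 ≈ -0.21105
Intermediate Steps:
Y(T) = 1/(-84 + T) + 2*T² (Y(T) = (T² + T²) + 1/(-84 + T) = 2*T² + 1/(-84 + T) = 1/(-84 + T) + 2*T²)
(9*((Y(12) - 10958) - 5786))/701761 = (9*(((1 - 168*12² + 2*12³)/(-84 + 12) - 10958) - 5786))/701761 = (9*(((1 - 168*144 + 2*1728)/(-72) - 10958) - 5786))*(1/701761) = (9*((-(1 - 24192 + 3456)/72 - 10958) - 5786))*(1/701761) = (9*((-1/72*(-20735) - 10958) - 5786))*(1/701761) = (9*((20735/72 - 10958) - 5786))*(1/701761) = (9*(-768241/72 - 5786))*(1/701761) = (9*(-1184833/72))*(1/701761) = -1184833/8*1/701761 = -1184833/5614088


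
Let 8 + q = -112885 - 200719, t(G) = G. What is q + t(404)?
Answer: -313208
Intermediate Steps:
q = -313612 (q = -8 + (-112885 - 200719) = -8 - 313604 = -313612)
q + t(404) = -313612 + 404 = -313208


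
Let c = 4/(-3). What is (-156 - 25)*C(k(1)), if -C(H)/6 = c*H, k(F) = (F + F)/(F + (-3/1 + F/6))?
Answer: 17376/11 ≈ 1579.6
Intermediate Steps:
c = -4/3 (c = 4*(-⅓) = -4/3 ≈ -1.3333)
k(F) = 2*F/(-3 + 7*F/6) (k(F) = (2*F)/(F + (-3*1 + F*(⅙))) = (2*F)/(F + (-3 + F/6)) = (2*F)/(-3 + 7*F/6) = 2*F/(-3 + 7*F/6))
C(H) = 8*H (C(H) = -(-8)*H = 8*H)
(-156 - 25)*C(k(1)) = (-156 - 25)*(8*(12*1/(-18 + 7*1))) = -1448*12*1/(-18 + 7) = -1448*12*1/(-11) = -1448*12*1*(-1/11) = -1448*(-12)/11 = -181*(-96/11) = 17376/11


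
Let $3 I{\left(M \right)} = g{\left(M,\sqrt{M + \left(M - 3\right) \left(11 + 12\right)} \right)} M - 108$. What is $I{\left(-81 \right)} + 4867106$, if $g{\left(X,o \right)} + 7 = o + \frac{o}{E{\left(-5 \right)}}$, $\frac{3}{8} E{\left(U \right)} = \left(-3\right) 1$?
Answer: $4867259 - \frac{189 i \sqrt{2013}}{8} \approx 4.8673 \cdot 10^{6} - 1060.0 i$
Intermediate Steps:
$E{\left(U \right)} = -8$ ($E{\left(U \right)} = \frac{8 \left(\left(-3\right) 1\right)}{3} = \frac{8}{3} \left(-3\right) = -8$)
$g{\left(X,o \right)} = -7 + \frac{7 o}{8}$ ($g{\left(X,o \right)} = -7 + \left(o + \frac{o}{-8}\right) = -7 + \left(o + o \left(- \frac{1}{8}\right)\right) = -7 + \left(o - \frac{o}{8}\right) = -7 + \frac{7 o}{8}$)
$I{\left(M \right)} = -36 + \frac{M \left(-7 + \frac{7 \sqrt{-69 + 24 M}}{8}\right)}{3}$ ($I{\left(M \right)} = \frac{\left(-7 + \frac{7 \sqrt{M + \left(M - 3\right) \left(11 + 12\right)}}{8}\right) M - 108}{3} = \frac{\left(-7 + \frac{7 \sqrt{M + \left(-3 + M\right) 23}}{8}\right) M - 108}{3} = \frac{\left(-7 + \frac{7 \sqrt{M + \left(-69 + 23 M\right)}}{8}\right) M - 108}{3} = \frac{\left(-7 + \frac{7 \sqrt{-69 + 24 M}}{8}\right) M - 108}{3} = \frac{M \left(-7 + \frac{7 \sqrt{-69 + 24 M}}{8}\right) - 108}{3} = \frac{-108 + M \left(-7 + \frac{7 \sqrt{-69 + 24 M}}{8}\right)}{3} = -36 + \frac{M \left(-7 + \frac{7 \sqrt{-69 + 24 M}}{8}\right)}{3}$)
$I{\left(-81 \right)} + 4867106 = \left(-36 + \frac{7}{24} \left(-81\right) \left(-8 + \sqrt{-69 + 24 \left(-81\right)}\right)\right) + 4867106 = \left(-36 + \frac{7}{24} \left(-81\right) \left(-8 + \sqrt{-69 - 1944}\right)\right) + 4867106 = \left(-36 + \frac{7}{24} \left(-81\right) \left(-8 + \sqrt{-2013}\right)\right) + 4867106 = \left(-36 + \frac{7}{24} \left(-81\right) \left(-8 + i \sqrt{2013}\right)\right) + 4867106 = \left(-36 + \left(189 - \frac{189 i \sqrt{2013}}{8}\right)\right) + 4867106 = \left(153 - \frac{189 i \sqrt{2013}}{8}\right) + 4867106 = 4867259 - \frac{189 i \sqrt{2013}}{8}$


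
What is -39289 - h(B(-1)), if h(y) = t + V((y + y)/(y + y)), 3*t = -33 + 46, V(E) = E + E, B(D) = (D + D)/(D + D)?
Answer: -117886/3 ≈ -39295.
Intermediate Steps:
B(D) = 1 (B(D) = (2*D)/((2*D)) = (2*D)*(1/(2*D)) = 1)
V(E) = 2*E
t = 13/3 (t = (-33 + 46)/3 = (1/3)*13 = 13/3 ≈ 4.3333)
h(y) = 19/3 (h(y) = 13/3 + 2*((y + y)/(y + y)) = 13/3 + 2*((2*y)/((2*y))) = 13/3 + 2*((2*y)*(1/(2*y))) = 13/3 + 2*1 = 13/3 + 2 = 19/3)
-39289 - h(B(-1)) = -39289 - 1*19/3 = -39289 - 19/3 = -117886/3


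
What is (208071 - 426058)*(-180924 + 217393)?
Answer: -7949767903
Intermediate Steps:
(208071 - 426058)*(-180924 + 217393) = -217987*36469 = -7949767903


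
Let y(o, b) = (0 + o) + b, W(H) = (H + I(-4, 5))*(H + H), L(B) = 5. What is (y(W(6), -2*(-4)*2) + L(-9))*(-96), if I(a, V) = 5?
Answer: -14688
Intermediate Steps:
W(H) = 2*H*(5 + H) (W(H) = (H + 5)*(H + H) = (5 + H)*(2*H) = 2*H*(5 + H))
y(o, b) = b + o (y(o, b) = o + b = b + o)
(y(W(6), -2*(-4)*2) + L(-9))*(-96) = ((-2*(-4)*2 + 2*6*(5 + 6)) + 5)*(-96) = ((8*2 + 2*6*11) + 5)*(-96) = ((16 + 132) + 5)*(-96) = (148 + 5)*(-96) = 153*(-96) = -14688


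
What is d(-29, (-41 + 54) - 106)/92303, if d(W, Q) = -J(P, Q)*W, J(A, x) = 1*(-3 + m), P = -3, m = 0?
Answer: -87/92303 ≈ -0.00094255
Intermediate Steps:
J(A, x) = -3 (J(A, x) = 1*(-3 + 0) = 1*(-3) = -3)
d(W, Q) = 3*W (d(W, Q) = -(-3)*W = 3*W)
d(-29, (-41 + 54) - 106)/92303 = (3*(-29))/92303 = -87*1/92303 = -87/92303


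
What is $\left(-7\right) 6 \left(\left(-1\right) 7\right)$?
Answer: $294$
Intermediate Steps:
$\left(-7\right) 6 \left(\left(-1\right) 7\right) = \left(-42\right) \left(-7\right) = 294$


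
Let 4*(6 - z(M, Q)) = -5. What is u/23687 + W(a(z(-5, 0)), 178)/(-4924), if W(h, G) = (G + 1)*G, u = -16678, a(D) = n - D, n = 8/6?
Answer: -418418833/58317394 ≈ -7.1749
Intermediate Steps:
n = 4/3 (n = 8*(⅙) = 4/3 ≈ 1.3333)
z(M, Q) = 29/4 (z(M, Q) = 6 - ¼*(-5) = 6 + 5/4 = 29/4)
a(D) = 4/3 - D
W(h, G) = G*(1 + G) (W(h, G) = (1 + G)*G = G*(1 + G))
u/23687 + W(a(z(-5, 0)), 178)/(-4924) = -16678/23687 + (178*(1 + 178))/(-4924) = -16678*1/23687 + (178*179)*(-1/4924) = -16678/23687 + 31862*(-1/4924) = -16678/23687 - 15931/2462 = -418418833/58317394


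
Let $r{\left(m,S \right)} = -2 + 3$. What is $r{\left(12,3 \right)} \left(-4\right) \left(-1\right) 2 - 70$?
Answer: $-62$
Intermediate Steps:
$r{\left(m,S \right)} = 1$
$r{\left(12,3 \right)} \left(-4\right) \left(-1\right) 2 - 70 = 1 \left(-4\right) \left(-1\right) 2 - 70 = 1 \cdot 4 \cdot 2 - 70 = 1 \cdot 8 - 70 = 8 - 70 = -62$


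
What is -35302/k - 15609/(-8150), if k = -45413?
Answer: 996562817/370115950 ≈ 2.6926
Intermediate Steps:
-35302/k - 15609/(-8150) = -35302/(-45413) - 15609/(-8150) = -35302*(-1/45413) - 15609*(-1/8150) = 35302/45413 + 15609/8150 = 996562817/370115950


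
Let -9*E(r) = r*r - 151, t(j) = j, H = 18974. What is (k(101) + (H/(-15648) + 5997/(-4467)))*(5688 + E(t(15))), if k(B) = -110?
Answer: -33514475911961/52424712 ≈ -6.3929e+5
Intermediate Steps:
E(r) = 151/9 - r²/9 (E(r) = -(r*r - 151)/9 = -(r² - 151)/9 = -(-151 + r²)/9 = 151/9 - r²/9)
(k(101) + (H/(-15648) + 5997/(-4467)))*(5688 + E(t(15))) = (-110 + (18974/(-15648) + 5997/(-4467)))*(5688 + (151/9 - ⅑*15²)) = (-110 + (18974*(-1/15648) + 5997*(-1/4467)))*(5688 + (151/9 - ⅑*225)) = (-110 + (-9487/7824 - 1999/1489))*(5688 + (151/9 - 25)) = (-110 - 29766319/11649936)*(5688 - 74/9) = -1311259279/11649936*51118/9 = -33514475911961/52424712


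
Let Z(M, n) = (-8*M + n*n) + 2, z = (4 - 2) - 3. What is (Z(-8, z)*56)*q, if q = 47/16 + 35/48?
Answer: 41272/3 ≈ 13757.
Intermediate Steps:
z = -1 (z = 2 - 3 = -1)
q = 11/3 (q = 47*(1/16) + 35*(1/48) = 47/16 + 35/48 = 11/3 ≈ 3.6667)
Z(M, n) = 2 + n² - 8*M (Z(M, n) = (-8*M + n²) + 2 = (n² - 8*M) + 2 = 2 + n² - 8*M)
(Z(-8, z)*56)*q = ((2 + (-1)² - 8*(-8))*56)*(11/3) = ((2 + 1 + 64)*56)*(11/3) = (67*56)*(11/3) = 3752*(11/3) = 41272/3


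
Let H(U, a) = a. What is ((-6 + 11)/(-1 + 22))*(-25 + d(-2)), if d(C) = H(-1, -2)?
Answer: -45/7 ≈ -6.4286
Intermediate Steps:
d(C) = -2
((-6 + 11)/(-1 + 22))*(-25 + d(-2)) = ((-6 + 11)/(-1 + 22))*(-25 - 2) = (5/21)*(-27) = -45/7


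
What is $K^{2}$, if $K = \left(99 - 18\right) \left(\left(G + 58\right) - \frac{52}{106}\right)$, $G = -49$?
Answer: $\frac{1334513961}{2809} \approx 4.7509 \cdot 10^{5}$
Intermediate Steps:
$K = \frac{36531}{53}$ ($K = \left(99 - 18\right) \left(\left(-49 + 58\right) - \frac{52}{106}\right) = 81 \left(9 - \frac{26}{53}\right) = 81 \cdot \frac{451}{53} = \frac{36531}{53} \approx 689.26$)
$K^{2} = \left(\frac{36531}{53}\right)^{2} = \frac{1334513961}{2809}$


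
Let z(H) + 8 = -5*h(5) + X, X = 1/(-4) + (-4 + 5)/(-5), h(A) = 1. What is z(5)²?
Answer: 72361/400 ≈ 180.90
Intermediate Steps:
X = -9/20 (X = 1*(-¼) + 1*(-⅕) = -¼ - ⅕ = -9/20 ≈ -0.45000)
z(H) = -269/20 (z(H) = -8 + (-5*1 - 9/20) = -8 + (-5 - 9/20) = -8 - 109/20 = -269/20)
z(5)² = (-269/20)² = 72361/400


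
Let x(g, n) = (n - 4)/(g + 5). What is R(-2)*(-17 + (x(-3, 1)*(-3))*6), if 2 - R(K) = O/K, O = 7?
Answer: 55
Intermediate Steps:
x(g, n) = (-4 + n)/(5 + g)
R(K) = 2 - 7/K
R(-2)*(-17 + (x(-3, 1)*(-3))*6) = (2 - 7/(-2))*(-17 + (((-4 + 1)/(5 - 3))*(-3))*6) = (2 - 7*(-½))*(-17 + ((-3/2)*(-3))*6) = (2 + 7/2)*(-17 + (((½)*(-3))*(-3))*6) = 11*(-17 - 3/2*(-3)*6)/2 = 11*(-17 + (9/2)*6)/2 = 11*(-17 + 27)/2 = (11/2)*10 = 55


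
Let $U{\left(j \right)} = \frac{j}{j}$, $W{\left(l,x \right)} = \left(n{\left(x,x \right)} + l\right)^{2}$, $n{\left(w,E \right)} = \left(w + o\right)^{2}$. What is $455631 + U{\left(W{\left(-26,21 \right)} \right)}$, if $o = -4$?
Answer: $455632$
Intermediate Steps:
$n{\left(w,E \right)} = \left(-4 + w\right)^{2}$ ($n{\left(w,E \right)} = \left(w - 4\right)^{2} = \left(-4 + w\right)^{2}$)
$W{\left(l,x \right)} = \left(l + \left(-4 + x\right)^{2}\right)^{2}$ ($W{\left(l,x \right)} = \left(\left(-4 + x\right)^{2} + l\right)^{2} = \left(l + \left(-4 + x\right)^{2}\right)^{2}$)
$U{\left(j \right)} = 1$
$455631 + U{\left(W{\left(-26,21 \right)} \right)} = 455631 + 1 = 455632$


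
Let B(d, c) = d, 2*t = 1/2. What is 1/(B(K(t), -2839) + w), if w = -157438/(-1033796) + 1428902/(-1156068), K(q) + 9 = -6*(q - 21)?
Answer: 149392309266/17092913702947 ≈ 0.0087400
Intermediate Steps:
t = ¼ (t = (½)/2 = (½)*(½) = ¼ ≈ 0.25000)
K(q) = 117 - 6*q (K(q) = -9 - 6*(q - 21) = -9 - 6*(-21 + q) = -9 + (126 - 6*q) = 117 - 6*q)
w = -80949008638/74696154633 (w = -157438*(-1/1033796) + 1428902*(-1/1156068) = 78719/516898 - 714451/578034 = -80949008638/74696154633 ≈ -1.0837)
1/(B(K(t), -2839) + w) = 1/((117 - 6*¼) - 80949008638/74696154633) = 1/((117 - 3/2) - 80949008638/74696154633) = 1/(231/2 - 80949008638/74696154633) = 1/(17092913702947/149392309266) = 149392309266/17092913702947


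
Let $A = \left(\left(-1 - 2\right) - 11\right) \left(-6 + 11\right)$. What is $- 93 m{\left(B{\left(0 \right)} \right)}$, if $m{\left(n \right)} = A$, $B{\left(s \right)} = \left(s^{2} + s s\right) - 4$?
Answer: $6510$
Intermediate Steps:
$B{\left(s \right)} = -4 + 2 s^{2}$ ($B{\left(s \right)} = \left(s^{2} + s^{2}\right) - 4 = 2 s^{2} - 4 = -4 + 2 s^{2}$)
$A = -70$ ($A = \left(-3 - 11\right) 5 = \left(-14\right) 5 = -70$)
$m{\left(n \right)} = -70$
$- 93 m{\left(B{\left(0 \right)} \right)} = \left(-93\right) \left(-70\right) = 6510$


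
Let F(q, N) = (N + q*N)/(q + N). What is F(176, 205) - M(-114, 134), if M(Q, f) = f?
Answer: -4923/127 ≈ -38.764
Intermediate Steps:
F(q, N) = (N + N*q)/(N + q)
F(176, 205) - M(-114, 134) = 205*(1 + 176)/(205 + 176) - 1*134 = 205*177/381 - 134 = 205*(1/381)*177 - 134 = 12095/127 - 134 = -4923/127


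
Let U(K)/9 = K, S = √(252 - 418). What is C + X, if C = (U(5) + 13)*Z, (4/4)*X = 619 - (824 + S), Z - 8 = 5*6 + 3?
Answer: 2173 - I*√166 ≈ 2173.0 - 12.884*I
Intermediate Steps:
S = I*√166 (S = √(-166) = I*√166 ≈ 12.884*I)
U(K) = 9*K
Z = 41 (Z = 8 + (5*6 + 3) = 8 + (30 + 3) = 8 + 33 = 41)
X = -205 - I*√166 (X = 619 - (824 + I*√166) = 619 + (-824 - I*√166) = -205 - I*√166 ≈ -205.0 - 12.884*I)
C = 2378 (C = (9*5 + 13)*41 = (45 + 13)*41 = 58*41 = 2378)
C + X = 2378 + (-205 - I*√166) = 2173 - I*√166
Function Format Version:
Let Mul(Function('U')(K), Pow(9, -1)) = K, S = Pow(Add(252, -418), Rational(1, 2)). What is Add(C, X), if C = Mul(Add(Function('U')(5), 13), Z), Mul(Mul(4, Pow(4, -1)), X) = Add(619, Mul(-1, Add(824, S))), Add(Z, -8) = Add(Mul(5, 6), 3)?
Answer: Add(2173, Mul(-1, I, Pow(166, Rational(1, 2)))) ≈ Add(2173.0, Mul(-12.884, I))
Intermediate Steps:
S = Mul(I, Pow(166, Rational(1, 2))) (S = Pow(-166, Rational(1, 2)) = Mul(I, Pow(166, Rational(1, 2))) ≈ Mul(12.884, I))
Function('U')(K) = Mul(9, K)
Z = 41 (Z = Add(8, Add(Mul(5, 6), 3)) = Add(8, Add(30, 3)) = Add(8, 33) = 41)
X = Add(-205, Mul(-1, I, Pow(166, Rational(1, 2)))) (X = Add(619, Mul(-1, Add(824, Mul(I, Pow(166, Rational(1, 2)))))) = Add(619, Add(-824, Mul(-1, I, Pow(166, Rational(1, 2))))) = Add(-205, Mul(-1, I, Pow(166, Rational(1, 2)))) ≈ Add(-205.00, Mul(-12.884, I)))
C = 2378 (C = Mul(Add(Mul(9, 5), 13), 41) = Mul(Add(45, 13), 41) = Mul(58, 41) = 2378)
Add(C, X) = Add(2378, Add(-205, Mul(-1, I, Pow(166, Rational(1, 2))))) = Add(2173, Mul(-1, I, Pow(166, Rational(1, 2))))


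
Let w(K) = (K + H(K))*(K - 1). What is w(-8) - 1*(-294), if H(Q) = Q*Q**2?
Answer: 4974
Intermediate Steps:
H(Q) = Q**3
w(K) = (-1 + K)*(K + K**3) (w(K) = (K + K**3)*(K - 1) = (K + K**3)*(-1 + K) = (-1 + K)*(K + K**3))
w(-8) - 1*(-294) = -8*(-1 - 8 + (-8)**3 - 1*(-8)**2) - 1*(-294) = -8*(-1 - 8 - 512 - 1*64) + 294 = -8*(-1 - 8 - 512 - 64) + 294 = -8*(-585) + 294 = 4680 + 294 = 4974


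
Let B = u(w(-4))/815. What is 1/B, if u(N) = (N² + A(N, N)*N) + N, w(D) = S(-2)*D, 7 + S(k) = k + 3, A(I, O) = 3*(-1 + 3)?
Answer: 815/744 ≈ 1.0954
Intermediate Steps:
A(I, O) = 6 (A(I, O) = 3*2 = 6)
S(k) = -4 + k (S(k) = -7 + (k + 3) = -7 + (3 + k) = -4 + k)
w(D) = -6*D (w(D) = (-4 - 2)*D = -6*D)
u(N) = N² + 7*N (u(N) = (N² + 6*N) + N = N² + 7*N)
B = 744/815 (B = ((-6*(-4))*(7 - 6*(-4)))/815 = (24*(7 + 24))*(1/815) = (24*31)*(1/815) = 744*(1/815) = 744/815 ≈ 0.91288)
1/B = 1/(744/815) = 815/744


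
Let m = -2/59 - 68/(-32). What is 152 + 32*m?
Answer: 12916/59 ≈ 218.92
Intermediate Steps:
m = 987/472 (m = -2*1/59 - 68*(-1/32) = -2/59 + 17/8 = 987/472 ≈ 2.0911)
152 + 32*m = 152 + 32*(987/472) = 152 + 3948/59 = 12916/59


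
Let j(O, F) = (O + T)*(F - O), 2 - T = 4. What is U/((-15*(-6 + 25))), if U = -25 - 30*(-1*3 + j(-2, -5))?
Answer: 59/57 ≈ 1.0351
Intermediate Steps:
T = -2 (T = 2 - 1*4 = 2 - 4 = -2)
j(O, F) = (-2 + O)*(F - O) (j(O, F) = (O - 2)*(F - O) = (-2 + O)*(F - O))
U = -295 (U = -25 - 30*(-1*3 + (-1*(-2)² - 2*(-5) + 2*(-2) - 5*(-2))) = -25 - 30*(-3 + (-1*4 + 10 - 4 + 10)) = -25 - 30*(-3 + (-4 + 10 - 4 + 10)) = -25 - 30*(-3 + 12) = -25 - 30*9 = -25 - 270 = -295)
U/((-15*(-6 + 25))) = -295*(-1/(15*(-6 + 25))) = -295/((-15*19)) = -295/(-285) = -295*(-1/285) = 59/57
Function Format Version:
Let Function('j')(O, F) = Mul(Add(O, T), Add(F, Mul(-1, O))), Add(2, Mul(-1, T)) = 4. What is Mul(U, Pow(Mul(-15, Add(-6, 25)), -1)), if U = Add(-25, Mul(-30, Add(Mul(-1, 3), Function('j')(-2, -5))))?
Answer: Rational(59, 57) ≈ 1.0351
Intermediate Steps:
T = -2 (T = Add(2, Mul(-1, 4)) = Add(2, -4) = -2)
Function('j')(O, F) = Mul(Add(-2, O), Add(F, Mul(-1, O))) (Function('j')(O, F) = Mul(Add(O, -2), Add(F, Mul(-1, O))) = Mul(Add(-2, O), Add(F, Mul(-1, O))))
U = -295 (U = Add(-25, Mul(-30, Add(Mul(-1, 3), Add(Mul(-1, Pow(-2, 2)), Mul(-2, -5), Mul(2, -2), Mul(-5, -2))))) = Add(-25, Mul(-30, Add(-3, Add(Mul(-1, 4), 10, -4, 10)))) = Add(-25, Mul(-30, Add(-3, Add(-4, 10, -4, 10)))) = Add(-25, Mul(-30, Add(-3, 12))) = Add(-25, Mul(-30, 9)) = Add(-25, -270) = -295)
Mul(U, Pow(Mul(-15, Add(-6, 25)), -1)) = Mul(-295, Pow(Mul(-15, Add(-6, 25)), -1)) = Mul(-295, Pow(Mul(-15, 19), -1)) = Mul(-295, Pow(-285, -1)) = Mul(-295, Rational(-1, 285)) = Rational(59, 57)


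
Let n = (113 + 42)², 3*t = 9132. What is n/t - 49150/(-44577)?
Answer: 1220575025/135692388 ≈ 8.9952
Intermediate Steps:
t = 3044 (t = (⅓)*9132 = 3044)
n = 24025 (n = 155² = 24025)
n/t - 49150/(-44577) = 24025/3044 - 49150/(-44577) = 24025*(1/3044) - 49150*(-1/44577) = 24025/3044 + 49150/44577 = 1220575025/135692388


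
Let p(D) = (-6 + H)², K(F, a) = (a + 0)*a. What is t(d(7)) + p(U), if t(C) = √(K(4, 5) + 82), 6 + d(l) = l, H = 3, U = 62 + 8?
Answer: 9 + √107 ≈ 19.344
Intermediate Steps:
U = 70
K(F, a) = a² (K(F, a) = a*a = a²)
d(l) = -6 + l
p(D) = 9 (p(D) = (-6 + 3)² = (-3)² = 9)
t(C) = √107 (t(C) = √(5² + 82) = √(25 + 82) = √107)
t(d(7)) + p(U) = √107 + 9 = 9 + √107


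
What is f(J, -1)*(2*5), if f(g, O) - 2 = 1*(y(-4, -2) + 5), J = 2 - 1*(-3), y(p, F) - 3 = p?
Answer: 60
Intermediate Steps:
y(p, F) = 3 + p
J = 5 (J = 2 + 3 = 5)
f(g, O) = 6 (f(g, O) = 2 + 1*((3 - 4) + 5) = 2 + 1*(-1 + 5) = 2 + 1*4 = 2 + 4 = 6)
f(J, -1)*(2*5) = 6*(2*5) = 6*10 = 60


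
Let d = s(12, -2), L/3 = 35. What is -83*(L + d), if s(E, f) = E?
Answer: -9711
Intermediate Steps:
L = 105 (L = 3*35 = 105)
d = 12
-83*(L + d) = -83*(105 + 12) = -83*117 = -9711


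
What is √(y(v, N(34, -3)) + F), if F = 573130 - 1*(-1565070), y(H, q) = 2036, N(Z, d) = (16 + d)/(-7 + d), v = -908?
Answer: 6*√59451 ≈ 1463.0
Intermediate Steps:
N(Z, d) = (16 + d)/(-7 + d)
F = 2138200 (F = 573130 + 1565070 = 2138200)
√(y(v, N(34, -3)) + F) = √(2036 + 2138200) = √2140236 = 6*√59451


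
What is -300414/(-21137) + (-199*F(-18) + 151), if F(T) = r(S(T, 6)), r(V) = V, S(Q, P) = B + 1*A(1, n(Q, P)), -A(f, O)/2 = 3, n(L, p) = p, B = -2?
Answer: 37142205/21137 ≈ 1757.2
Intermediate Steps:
A(f, O) = -6 (A(f, O) = -2*3 = -6)
S(Q, P) = -8 (S(Q, P) = -2 + 1*(-6) = -2 - 6 = -8)
F(T) = -8
-300414/(-21137) + (-199*F(-18) + 151) = -300414/(-21137) + (-199*(-8) + 151) = -300414*(-1/21137) + (1592 + 151) = 300414/21137 + 1743 = 37142205/21137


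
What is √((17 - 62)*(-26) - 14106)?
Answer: 14*I*√66 ≈ 113.74*I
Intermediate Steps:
√((17 - 62)*(-26) - 14106) = √(-45*(-26) - 14106) = √(1170 - 14106) = √(-12936) = 14*I*√66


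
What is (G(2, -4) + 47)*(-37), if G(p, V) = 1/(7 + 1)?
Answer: -13949/8 ≈ -1743.6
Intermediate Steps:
G(p, V) = 1/8
(G(2, -4) + 47)*(-37) = (1/8 + 47)*(-37) = (377/8)*(-37) = -13949/8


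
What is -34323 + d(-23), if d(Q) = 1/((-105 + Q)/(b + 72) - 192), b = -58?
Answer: -48326791/1408 ≈ -34323.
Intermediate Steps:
d(Q) = 1/(-399/2 + Q/14) (d(Q) = 1/((-105 + Q)/(-58 + 72) - 192) = 1/((-105 + Q)/14 - 192) = 1/((-105 + Q)*(1/14) - 192) = 1/((-15/2 + Q/14) - 192) = 1/(-399/2 + Q/14))
-34323 + d(-23) = -34323 + 14/(-2793 - 23) = -34323 + 14/(-2816) = -34323 + 14*(-1/2816) = -34323 - 7/1408 = -48326791/1408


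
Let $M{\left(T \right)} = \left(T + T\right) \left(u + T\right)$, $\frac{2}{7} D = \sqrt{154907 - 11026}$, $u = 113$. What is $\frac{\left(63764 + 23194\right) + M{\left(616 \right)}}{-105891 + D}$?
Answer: $- \frac{417246966504}{44844565355} - \frac{13791204 \sqrt{143881}}{44844565355} \approx -9.4209$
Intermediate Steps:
$D = \frac{7 \sqrt{143881}}{2}$ ($D = \frac{7 \sqrt{154907 - 11026}}{2} = \frac{7 \sqrt{143881}}{2} \approx 1327.6$)
$M{\left(T \right)} = 2 T \left(113 + T\right)$ ($M{\left(T \right)} = \left(T + T\right) \left(113 + T\right) = 2 T \left(113 + T\right)$)
$\frac{\left(63764 + 23194\right) + M{\left(616 \right)}}{-105891 + D} = \frac{\left(63764 + 23194\right) + 2 \cdot 616 \left(113 + 616\right)}{-105891 + \frac{7 \sqrt{143881}}{2}} = \frac{86958 + 2 \cdot 616 \cdot 729}{-105891 + \frac{7 \sqrt{143881}}{2}} = \frac{86958 + 898128}{-105891 + \frac{7 \sqrt{143881}}{2}} = \frac{985086}{-105891 + \frac{7 \sqrt{143881}}{2}}$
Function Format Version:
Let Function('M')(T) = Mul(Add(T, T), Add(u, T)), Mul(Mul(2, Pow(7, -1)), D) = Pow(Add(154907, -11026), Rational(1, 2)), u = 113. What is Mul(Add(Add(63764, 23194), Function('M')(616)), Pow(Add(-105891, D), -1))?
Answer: Add(Rational(-417246966504, 44844565355), Mul(Rational(-13791204, 44844565355), Pow(143881, Rational(1, 2)))) ≈ -9.4209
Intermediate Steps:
D = Mul(Rational(7, 2), Pow(143881, Rational(1, 2))) (D = Mul(Rational(7, 2), Pow(Add(154907, -11026), Rational(1, 2))) = Mul(Rational(7, 2), Pow(143881, Rational(1, 2))) ≈ 1327.6)
Function('M')(T) = Mul(2, T, Add(113, T)) (Function('M')(T) = Mul(Add(T, T), Add(113, T)) = Mul(Mul(2, T), Add(113, T)) = Mul(2, T, Add(113, T)))
Mul(Add(Add(63764, 23194), Function('M')(616)), Pow(Add(-105891, D), -1)) = Mul(Add(Add(63764, 23194), Mul(2, 616, Add(113, 616))), Pow(Add(-105891, Mul(Rational(7, 2), Pow(143881, Rational(1, 2)))), -1)) = Mul(Add(86958, Mul(2, 616, 729)), Pow(Add(-105891, Mul(Rational(7, 2), Pow(143881, Rational(1, 2)))), -1)) = Mul(Add(86958, 898128), Pow(Add(-105891, Mul(Rational(7, 2), Pow(143881, Rational(1, 2)))), -1)) = Mul(985086, Pow(Add(-105891, Mul(Rational(7, 2), Pow(143881, Rational(1, 2)))), -1))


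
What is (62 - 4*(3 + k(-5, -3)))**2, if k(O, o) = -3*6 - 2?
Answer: 16900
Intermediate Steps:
k(O, o) = -20 (k(O, o) = -18 - 2 = -20)
(62 - 4*(3 + k(-5, -3)))**2 = (62 - 4*(3 - 20))**2 = (62 - 4*(-17))**2 = (62 + 68)**2 = 130**2 = 16900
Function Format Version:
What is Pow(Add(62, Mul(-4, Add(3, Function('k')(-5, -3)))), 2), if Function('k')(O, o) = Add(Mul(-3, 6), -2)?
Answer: 16900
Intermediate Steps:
Function('k')(O, o) = -20 (Function('k')(O, o) = Add(-18, -2) = -20)
Pow(Add(62, Mul(-4, Add(3, Function('k')(-5, -3)))), 2) = Pow(Add(62, Mul(-4, Add(3, -20))), 2) = Pow(Add(62, Mul(-4, -17)), 2) = Pow(Add(62, 68), 2) = Pow(130, 2) = 16900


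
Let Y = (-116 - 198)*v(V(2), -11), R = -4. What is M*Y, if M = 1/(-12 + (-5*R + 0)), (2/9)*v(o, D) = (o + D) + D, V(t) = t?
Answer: 7065/2 ≈ 3532.5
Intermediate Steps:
v(o, D) = 9*D + 9*o/2 (v(o, D) = 9*((o + D) + D)/2 = 9*((D + o) + D)/2 = 9*(o + 2*D)/2 = 9*D + 9*o/2)
Y = 28260 (Y = (-116 - 198)*(9*(-11) + (9/2)*2) = -314*(-99 + 9) = -314*(-90) = 28260)
M = 1/8 (M = 1/(-12 + (-5*(-4) + 0)) = 1/(-12 + (20 + 0)) = 1/(-12 + 20) = 1/8 ≈ 0.12500)
M*Y = (1/8)*28260 = 7065/2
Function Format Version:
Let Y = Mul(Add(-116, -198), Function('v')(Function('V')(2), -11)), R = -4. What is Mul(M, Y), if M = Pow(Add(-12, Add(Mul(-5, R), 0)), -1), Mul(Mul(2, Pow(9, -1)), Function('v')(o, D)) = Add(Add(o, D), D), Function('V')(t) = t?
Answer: Rational(7065, 2) ≈ 3532.5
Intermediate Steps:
Function('v')(o, D) = Add(Mul(9, D), Mul(Rational(9, 2), o)) (Function('v')(o, D) = Mul(Rational(9, 2), Add(Add(o, D), D)) = Mul(Rational(9, 2), Add(Add(D, o), D)) = Mul(Rational(9, 2), Add(o, Mul(2, D))) = Add(Mul(9, D), Mul(Rational(9, 2), o)))
Y = 28260 (Y = Mul(Add(-116, -198), Add(Mul(9, -11), Mul(Rational(9, 2), 2))) = Mul(-314, Add(-99, 9)) = Mul(-314, -90) = 28260)
M = Rational(1, 8) (M = Pow(Add(-12, Add(Mul(-5, -4), 0)), -1) = Pow(Add(-12, Add(20, 0)), -1) = Pow(Add(-12, 20), -1) = Pow(8, -1) = Rational(1, 8) ≈ 0.12500)
Mul(M, Y) = Mul(Rational(1, 8), 28260) = Rational(7065, 2)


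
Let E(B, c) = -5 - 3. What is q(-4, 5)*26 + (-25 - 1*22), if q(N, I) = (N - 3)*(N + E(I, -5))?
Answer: 2137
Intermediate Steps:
E(B, c) = -8
q(N, I) = (-8 + N)*(-3 + N) (q(N, I) = (N - 3)*(N - 8) = (-3 + N)*(-8 + N) = (-8 + N)*(-3 + N))
q(-4, 5)*26 + (-25 - 1*22) = (24 + (-4)² - 11*(-4))*26 + (-25 - 1*22) = (24 + 16 + 44)*26 + (-25 - 22) = 84*26 - 47 = 2184 - 47 = 2137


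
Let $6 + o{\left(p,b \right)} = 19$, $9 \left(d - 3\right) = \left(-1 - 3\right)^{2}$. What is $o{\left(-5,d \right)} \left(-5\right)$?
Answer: $-65$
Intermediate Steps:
$d = \frac{43}{9}$ ($d = 3 + \frac{\left(-1 - 3\right)^{2}}{9} = 3 + \frac{\left(-4\right)^{2}}{9} = 3 + \frac{1}{9} \cdot 16 = 3 + \frac{16}{9} = \frac{43}{9} \approx 4.7778$)
$o{\left(p,b \right)} = 13$ ($o{\left(p,b \right)} = -6 + 19 = 13$)
$o{\left(-5,d \right)} \left(-5\right) = 13 \left(-5\right) = -65$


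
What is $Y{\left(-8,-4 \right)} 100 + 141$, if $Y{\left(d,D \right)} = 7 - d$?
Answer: $1641$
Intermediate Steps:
$Y{\left(-8,-4 \right)} 100 + 141 = \left(7 - -8\right) 100 + 141 = \left(7 + 8\right) 100 + 141 = 15 \cdot 100 + 141 = 1500 + 141 = 1641$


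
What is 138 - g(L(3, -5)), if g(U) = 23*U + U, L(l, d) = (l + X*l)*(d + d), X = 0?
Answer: 858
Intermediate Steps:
L(l, d) = 2*d*l (L(l, d) = (l + 0*l)*(d + d) = (l + 0)*(2*d) = l*(2*d) = 2*d*l)
g(U) = 24*U
138 - g(L(3, -5)) = 138 - 24*2*(-5)*3 = 138 - 24*(-30) = 138 - 1*(-720) = 138 + 720 = 858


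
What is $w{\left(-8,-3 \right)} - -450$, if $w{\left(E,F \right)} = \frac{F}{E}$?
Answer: $\frac{3603}{8} \approx 450.38$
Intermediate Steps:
$w{\left(-8,-3 \right)} - -450 = - \frac{3}{-8} - -450 = \left(-3\right) \left(- \frac{1}{8}\right) + 450 = \frac{3}{8} + 450 = \frac{3603}{8}$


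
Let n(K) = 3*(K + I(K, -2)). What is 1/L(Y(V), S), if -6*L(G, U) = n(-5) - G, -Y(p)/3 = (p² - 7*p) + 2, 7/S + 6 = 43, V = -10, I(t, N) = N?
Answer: -2/165 ≈ -0.012121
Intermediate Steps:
S = 7/37 (S = 7/(-6 + 43) = 7/37 ≈ 0.18919)
Y(p) = -6 - 3*p² + 21*p (Y(p) = -3*((p² - 7*p) + 2) = -3*(2 + p² - 7*p) = -6 - 3*p² + 21*p)
n(K) = -6 + 3*K (n(K) = 3*(K - 2) = 3*(-2 + K) = -6 + 3*K)
L(G, U) = 7/2 + G/6 (L(G, U) = -((-6 + 3*(-5)) - G)/6 = -((-6 - 15) - G)/6 = -(-21 - G)/6 = 7/2 + G/6)
1/L(Y(V), S) = 1/(7/2 + (-6 - 3*(-10)² + 21*(-10))/6) = 1/(7/2 + (-6 - 3*100 - 210)/6) = 1/(7/2 + (-6 - 300 - 210)/6) = 1/(7/2 + (⅙)*(-516)) = 1/(7/2 - 86) = 1/(-165/2) = -2/165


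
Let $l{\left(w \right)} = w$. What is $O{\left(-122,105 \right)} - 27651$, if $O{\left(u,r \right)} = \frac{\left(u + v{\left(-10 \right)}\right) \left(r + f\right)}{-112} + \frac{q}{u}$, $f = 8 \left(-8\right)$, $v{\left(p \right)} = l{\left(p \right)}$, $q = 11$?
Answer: $- \frac{47145529}{1708} \approx -27603.0$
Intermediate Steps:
$v{\left(p \right)} = p$
$f = -64$
$O{\left(u,r \right)} = \frac{11}{u} - \frac{\left(-64 + r\right) \left(-10 + u\right)}{112}$ ($O{\left(u,r \right)} = \frac{\left(u - 10\right) \left(r - 64\right)}{-112} + \frac{11}{u} = \left(-10 + u\right) \left(-64 + r\right) \left(- \frac{1}{112}\right) + \frac{11}{u} = \left(-64 + r\right) \left(-10 + u\right) \left(- \frac{1}{112}\right) + \frac{11}{u} = - \frac{\left(-64 + r\right) \left(-10 + u\right)}{112} + \frac{11}{u} = \frac{11}{u} - \frac{\left(-64 + r\right) \left(-10 + u\right)}{112}$)
$O{\left(-122,105 \right)} - 27651 = \frac{1232 - - 122 \left(640 - -7808 - 1050 + 105 \left(-122\right)\right)}{112 \left(-122\right)} - 27651 = \frac{1}{112} \left(- \frac{1}{122}\right) \left(1232 - - 122 \left(640 + 7808 - 1050 - 12810\right)\right) - 27651 = \frac{1}{112} \left(- \frac{1}{122}\right) \left(1232 - \left(-122\right) \left(-5412\right)\right) - 27651 = \frac{1}{112} \left(- \frac{1}{122}\right) \left(1232 - 660264\right) - 27651 = \frac{1}{112} \left(- \frac{1}{122}\right) \left(-659032\right) - 27651 = \frac{82379}{1708} - 27651 = - \frac{47145529}{1708}$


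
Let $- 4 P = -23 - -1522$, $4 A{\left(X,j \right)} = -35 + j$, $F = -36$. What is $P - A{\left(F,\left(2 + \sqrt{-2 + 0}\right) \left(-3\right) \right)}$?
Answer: $- \frac{729}{2} + \frac{3 i \sqrt{2}}{4} \approx -364.5 + 1.0607 i$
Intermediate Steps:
$A{\left(X,j \right)} = - \frac{35}{4} + \frac{j}{4}$ ($A{\left(X,j \right)} = \frac{-35 + j}{4} = - \frac{35}{4} + \frac{j}{4}$)
$P = - \frac{1499}{4}$ ($P = - \frac{-23 - -1522}{4} = - \frac{-23 + 1522}{4} = \left(- \frac{1}{4}\right) 1499 = - \frac{1499}{4} \approx -374.75$)
$P - A{\left(F,\left(2 + \sqrt{-2 + 0}\right) \left(-3\right) \right)} = - \frac{1499}{4} - \left(- \frac{35}{4} + \frac{\left(2 + \sqrt{-2 + 0}\right) \left(-3\right)}{4}\right) = - \frac{1499}{4} - \left(- \frac{35}{4} + \frac{\left(2 + \sqrt{-2}\right) \left(-3\right)}{4}\right) = - \frac{1499}{4} - \left(- \frac{35}{4} + \frac{\left(2 + i \sqrt{2}\right) \left(-3\right)}{4}\right) = - \frac{1499}{4} - \left(- \frac{35}{4} + \frac{-6 - 3 i \sqrt{2}}{4}\right) = - \frac{1499}{4} - \left(- \frac{35}{4} - \left(\frac{3}{2} + \frac{3 i \sqrt{2}}{4}\right)\right) = - \frac{1499}{4} - \left(- \frac{41}{4} - \frac{3 i \sqrt{2}}{4}\right) = - \frac{1499}{4} + \left(\frac{41}{4} + \frac{3 i \sqrt{2}}{4}\right) = - \frac{729}{2} + \frac{3 i \sqrt{2}}{4}$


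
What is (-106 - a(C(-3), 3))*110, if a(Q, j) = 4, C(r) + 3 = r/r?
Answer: -12100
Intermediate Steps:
C(r) = -2 (C(r) = -3 + r/r = -3 + 1 = -2)
(-106 - a(C(-3), 3))*110 = (-106 - 1*4)*110 = (-106 - 4)*110 = -110*110 = -12100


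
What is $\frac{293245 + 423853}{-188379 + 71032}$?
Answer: $- \frac{717098}{117347} \approx -6.1109$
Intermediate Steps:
$\frac{293245 + 423853}{-188379 + 71032} = \frac{717098}{-117347} = 717098 \left(- \frac{1}{117347}\right) = - \frac{717098}{117347}$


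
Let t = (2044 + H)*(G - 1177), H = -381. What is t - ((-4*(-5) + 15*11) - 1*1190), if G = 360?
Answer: -1357666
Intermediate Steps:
t = -1358671 (t = (2044 - 381)*(360 - 1177) = 1663*(-817) = -1358671)
t - ((-4*(-5) + 15*11) - 1*1190) = -1358671 - ((-4*(-5) + 15*11) - 1*1190) = -1358671 - ((20 + 165) - 1190) = -1358671 - (185 - 1190) = -1358671 - 1*(-1005) = -1358671 + 1005 = -1357666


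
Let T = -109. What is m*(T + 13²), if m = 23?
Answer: 1380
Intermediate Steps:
m*(T + 13²) = 23*(-109 + 13²) = 23*(-109 + 169) = 23*60 = 1380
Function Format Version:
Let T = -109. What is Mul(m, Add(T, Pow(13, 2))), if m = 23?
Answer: 1380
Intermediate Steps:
Mul(m, Add(T, Pow(13, 2))) = Mul(23, Add(-109, Pow(13, 2))) = Mul(23, Add(-109, 169)) = Mul(23, 60) = 1380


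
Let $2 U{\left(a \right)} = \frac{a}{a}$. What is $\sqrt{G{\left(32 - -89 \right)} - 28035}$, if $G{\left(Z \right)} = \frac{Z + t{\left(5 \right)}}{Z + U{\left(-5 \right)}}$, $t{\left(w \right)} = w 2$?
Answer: $\frac{i \sqrt{20436729}}{27} \approx 167.43 i$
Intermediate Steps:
$t{\left(w \right)} = 2 w$
$U{\left(a \right)} = \frac{1}{2}$ ($U{\left(a \right)} = \frac{a \frac{1}{a}}{2} = \frac{1}{2} \cdot 1 = \frac{1}{2}$)
$G{\left(Z \right)} = \frac{10 + Z}{\frac{1}{2} + Z}$ ($G{\left(Z \right)} = \frac{Z + 2 \cdot 5}{Z + \frac{1}{2}} = \frac{Z + 10}{\frac{1}{2} + Z} = \frac{10 + Z}{\frac{1}{2} + Z}$)
$\sqrt{G{\left(32 - -89 \right)} - 28035} = \sqrt{\frac{2 \left(10 + \left(32 - -89\right)\right)}{1 + 2 \left(32 - -89\right)} - 28035} = \sqrt{\frac{2 \left(10 + \left(32 + 89\right)\right)}{1 + 2 \left(32 + 89\right)} - 28035} = \sqrt{\frac{2 \left(10 + 121\right)}{1 + 2 \cdot 121} - 28035} = \sqrt{2 \frac{1}{1 + 242} \cdot 131 - 28035} = \sqrt{2 \cdot \frac{1}{243} \cdot 131 - 28035} = \sqrt{\frac{262}{243} - 28035} = \sqrt{- \frac{6812243}{243}} = \frac{i \sqrt{20436729}}{27}$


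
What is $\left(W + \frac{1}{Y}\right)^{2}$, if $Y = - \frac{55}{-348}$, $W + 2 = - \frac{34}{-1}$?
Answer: $\frac{4443664}{3025} \approx 1469.0$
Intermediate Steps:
$W = 32$ ($W = -2 - \frac{34}{-1} = -2 - -34 = -2 + 34 = 32$)
$Y = \frac{55}{348}$ ($Y = \left(-55\right) \left(- \frac{1}{348}\right) = \frac{55}{348} \approx 0.15805$)
$\left(W + \frac{1}{Y}\right)^{2} = \left(32 + \frac{1}{\frac{55}{348}}\right)^{2} = \left(32 + \frac{348}{55}\right)^{2} = \left(\frac{2108}{55}\right)^{2} = \frac{4443664}{3025}$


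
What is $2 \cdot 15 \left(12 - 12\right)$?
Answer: $0$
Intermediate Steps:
$2 \cdot 15 \left(12 - 12\right) = 30 \cdot 0 = 0$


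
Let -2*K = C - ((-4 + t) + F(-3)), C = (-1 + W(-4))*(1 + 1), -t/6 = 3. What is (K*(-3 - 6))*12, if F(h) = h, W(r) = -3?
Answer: 918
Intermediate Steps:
t = -18 (t = -6*3 = -18)
C = -8 (C = (-1 - 3)*(1 + 1) = -4*2 = -8)
K = -17/2 (K = -(-8 - ((-4 - 18) - 3))/2 = -(-8 - (-22 - 3))/2 = -(-8 - 1*(-25))/2 = -(-8 + 25)/2 = -½*17 = -17/2 ≈ -8.5000)
(K*(-3 - 6))*12 = -17*(-3 - 6)/2*12 = -17/2*(-9)*12 = (153/2)*12 = 918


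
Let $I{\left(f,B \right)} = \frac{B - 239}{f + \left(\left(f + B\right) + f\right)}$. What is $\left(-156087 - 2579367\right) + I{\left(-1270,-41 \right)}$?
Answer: $- \frac{10534233074}{3851} \approx -2.7355 \cdot 10^{6}$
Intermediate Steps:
$I{\left(f,B \right)} = \frac{-239 + B}{B + 3 f}$ ($I{\left(f,B \right)} = \frac{-239 + B}{f + \left(\left(B + f\right) + f\right)} = \frac{-239 + B}{f + \left(B + 2 f\right)} = \frac{-239 + B}{B + 3 f}$)
$\left(-156087 - 2579367\right) + I{\left(-1270,-41 \right)} = \left(-156087 - 2579367\right) + \frac{-239 - 41}{-41 + 3 \left(-1270\right)} = -2735454 + \frac{1}{-41 - 3810} \left(-280\right) = -2735454 + \frac{1}{-3851} \left(-280\right) = -2735454 - - \frac{280}{3851} = -2735454 + \frac{280}{3851} = - \frac{10534233074}{3851}$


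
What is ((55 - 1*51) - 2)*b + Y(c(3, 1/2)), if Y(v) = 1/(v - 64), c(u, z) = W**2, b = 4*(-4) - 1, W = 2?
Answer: -2041/60 ≈ -34.017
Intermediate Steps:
b = -17 (b = -16 - 1 = -17)
c(u, z) = 4 (c(u, z) = 2**2 = 4)
Y(v) = 1/(-64 + v)
((55 - 1*51) - 2)*b + Y(c(3, 1/2)) = ((55 - 1*51) - 2)*(-17) + 1/(-64 + 4) = ((55 - 51) - 2)*(-17) + 1/(-60) = (4 - 2)*(-17) - 1/60 = 2*(-17) - 1/60 = -34 - 1/60 = -2041/60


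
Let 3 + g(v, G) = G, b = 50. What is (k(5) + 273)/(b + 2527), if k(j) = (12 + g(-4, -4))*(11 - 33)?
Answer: 163/2577 ≈ 0.063252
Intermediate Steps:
g(v, G) = -3 + G
k(j) = -110 (k(j) = (12 + (-3 - 4))*(11 - 33) = (12 - 7)*(-22) = 5*(-22) = -110)
(k(5) + 273)/(b + 2527) = (-110 + 273)/(50 + 2527) = 163/2577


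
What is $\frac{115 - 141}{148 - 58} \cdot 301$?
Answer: $- \frac{3913}{45} \approx -86.956$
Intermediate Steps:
$\frac{115 - 141}{148 - 58} \cdot 301 = - \frac{26}{90} \cdot 301 = \left(-26\right) \frac{1}{90} \cdot 301 = \left(- \frac{13}{45}\right) 301 = - \frac{3913}{45}$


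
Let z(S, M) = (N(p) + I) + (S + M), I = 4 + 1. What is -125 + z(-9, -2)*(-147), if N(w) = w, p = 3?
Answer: 316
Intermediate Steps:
I = 5
z(S, M) = 8 + M + S (z(S, M) = (3 + 5) + (S + M) = 8 + (M + S) = 8 + M + S)
-125 + z(-9, -2)*(-147) = -125 + (8 - 2 - 9)*(-147) = -125 - 3*(-147) = -125 + 441 = 316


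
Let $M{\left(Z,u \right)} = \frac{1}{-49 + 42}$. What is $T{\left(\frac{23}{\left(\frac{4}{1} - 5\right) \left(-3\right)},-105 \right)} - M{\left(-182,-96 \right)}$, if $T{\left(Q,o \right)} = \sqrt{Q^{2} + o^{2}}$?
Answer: $\frac{1}{7} + \frac{\sqrt{99754}}{3} \approx 105.42$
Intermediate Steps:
$M{\left(Z,u \right)} = - \frac{1}{7}$ ($M{\left(Z,u \right)} = \frac{1}{-7} = - \frac{1}{7}$)
$T{\left(\frac{23}{\left(\frac{4}{1} - 5\right) \left(-3\right)},-105 \right)} - M{\left(-182,-96 \right)} = \sqrt{\left(\frac{23}{\left(\frac{4}{1} - 5\right) \left(-3\right)}\right)^{2} + \left(-105\right)^{2}} - - \frac{1}{7} = \sqrt{\left(\frac{23}{\left(4 \cdot 1 - 5\right) \left(-3\right)}\right)^{2} + 11025} + \frac{1}{7} = \sqrt{\left(\frac{23}{\left(4 - 5\right) \left(-3\right)}\right)^{2} + 11025} + \frac{1}{7} = \sqrt{\left(\frac{23}{\left(-1\right) \left(-3\right)}\right)^{2} + 11025} + \frac{1}{7} = \sqrt{\left(\frac{23}{3}\right)^{2} + 11025} + \frac{1}{7} = \sqrt{\frac{529}{9} + 11025} + \frac{1}{7} = \sqrt{\frac{99754}{9}} + \frac{1}{7} = \frac{\sqrt{99754}}{3} + \frac{1}{7} = \frac{1}{7} + \frac{\sqrt{99754}}{3}$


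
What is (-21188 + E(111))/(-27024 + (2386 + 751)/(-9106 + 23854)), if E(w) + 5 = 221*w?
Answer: -49228824/398546815 ≈ -0.12352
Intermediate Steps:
E(w) = -5 + 221*w
(-21188 + E(111))/(-27024 + (2386 + 751)/(-9106 + 23854)) = (-21188 + (-5 + 221*111))/(-27024 + (2386 + 751)/(-9106 + 23854)) = (-21188 + (-5 + 24531))/(-27024 + 3137/14748) = (-21188 + 24526)/(-27024 + 3137*(1/14748)) = 3338/(-27024 + 3137/14748) = 3338/(-398546815/14748) = 3338*(-14748/398546815) = -49228824/398546815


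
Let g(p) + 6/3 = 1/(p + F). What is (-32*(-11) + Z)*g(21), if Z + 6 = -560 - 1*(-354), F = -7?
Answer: -270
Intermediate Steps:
Z = -212 (Z = -6 + (-560 - 1*(-354)) = -6 + (-560 + 354) = -6 - 206 = -212)
g(p) = -2 + 1/(-7 + p) (g(p) = -2 + 1/(p - 7) = -2 + 1/(-7 + p))
(-32*(-11) + Z)*g(21) = (-32*(-11) - 212)*((15 - 2*21)/(-7 + 21)) = (352 - 212)*((15 - 42)/14) = 140*((1/14)*(-27)) = 140*(-27/14) = -270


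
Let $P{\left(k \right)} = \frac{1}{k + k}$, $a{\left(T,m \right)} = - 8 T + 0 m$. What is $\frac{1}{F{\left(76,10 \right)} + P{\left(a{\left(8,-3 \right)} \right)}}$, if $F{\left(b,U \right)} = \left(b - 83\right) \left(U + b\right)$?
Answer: $- \frac{128}{77057} \approx -0.0016611$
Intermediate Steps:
$F{\left(b,U \right)} = \left(-83 + b\right) \left(U + b\right)$
$a{\left(T,m \right)} = - 8 T$ ($a{\left(T,m \right)} = - 8 T + 0 = - 8 T$)
$P{\left(k \right)} = \frac{1}{2 k}$
$\frac{1}{F{\left(76,10 \right)} + P{\left(a{\left(8,-3 \right)} \right)}} = \frac{1}{\left(76^{2} - 830 - 6308 + 10 \cdot 76\right) + \frac{1}{2 \left(\left(-8\right) 8\right)}} = \frac{1}{\left(5776 - 830 - 6308 + 760\right) + \frac{1}{2 \left(-64\right)}} = \frac{1}{-602 + \frac{1}{2} \left(- \frac{1}{64}\right)} = \frac{1}{-602 - \frac{1}{128}} = \frac{1}{- \frac{77057}{128}} = - \frac{128}{77057}$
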